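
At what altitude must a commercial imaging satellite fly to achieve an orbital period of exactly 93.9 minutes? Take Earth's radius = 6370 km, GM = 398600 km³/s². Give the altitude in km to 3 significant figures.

T = 93.9 min = 5634.0 s.
From T = 2π√(a³/μ): a = (μ T²/4π²)^(1/3) = (398600 × 5634.0² / 4π²)^(1/3) = 6843 km.
Altitude h = a − R = 6843 − 6370 = 473 km.

473 km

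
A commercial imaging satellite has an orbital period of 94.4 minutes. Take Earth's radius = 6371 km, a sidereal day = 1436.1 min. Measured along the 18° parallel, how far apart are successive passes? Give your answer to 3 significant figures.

2500 km

T = 94.4 min = 5664.0 s.
Node shift per orbit = (5664.0/86166) × 360° = 23.66°.
Equatorial spacing = 23.66 × 111.2 km/° = 2631 km.
At 18° latitude, spacing = 2631 × cos(18°) = 2503 km.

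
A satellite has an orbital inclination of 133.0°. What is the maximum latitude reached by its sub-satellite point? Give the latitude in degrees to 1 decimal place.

47.0°

Retrograde orbit: the ground track reaches ±(180° − i) = ±(180 − 133.0) = ±47.0°.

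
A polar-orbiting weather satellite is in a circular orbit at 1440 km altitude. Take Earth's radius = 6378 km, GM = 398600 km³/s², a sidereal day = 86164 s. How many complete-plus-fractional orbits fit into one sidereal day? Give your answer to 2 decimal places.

12.52

Semi-major axis a = 6378 + 1440 = 7818 km. Period T = 2π√(a³/μ) = 2π√(7818³/398600) = 6879.5 s = 114.66 min.
Orbits per sidereal day = 86164 / 6879.5 = 12.525.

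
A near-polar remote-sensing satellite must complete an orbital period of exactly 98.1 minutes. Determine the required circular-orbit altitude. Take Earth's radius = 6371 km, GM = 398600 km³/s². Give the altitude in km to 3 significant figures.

T = 98.1 min = 5886.0 s.
From T = 2π√(a³/μ): a = (μ T²/4π²)^(1/3) = (398600 × 5886.0² / 4π²)^(1/3) = 7046 km.
Altitude h = a − R = 7046 − 6371 = 675 km.

675 km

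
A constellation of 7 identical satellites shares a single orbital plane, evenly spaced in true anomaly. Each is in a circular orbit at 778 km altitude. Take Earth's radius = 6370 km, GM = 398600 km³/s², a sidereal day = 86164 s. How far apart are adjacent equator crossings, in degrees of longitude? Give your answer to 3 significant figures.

3.59°

Semi-major axis a = 6370 + 778 = 7148 km. Period T = 2π√(a³/μ) = 2π√(7148³/398600) = 6014.3 s = 100.24 min.
Single-satellite node shift = (6014.3/86164) × 360° = 25.13°.
With 7 satellites evenly phased, successive equator crossings are 25.13/7 = 3.590° apart.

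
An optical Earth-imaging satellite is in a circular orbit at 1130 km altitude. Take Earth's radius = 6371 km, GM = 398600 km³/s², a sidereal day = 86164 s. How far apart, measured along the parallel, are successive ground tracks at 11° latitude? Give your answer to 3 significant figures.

2950 km

Semi-major axis a = 6371 + 1130 = 7501 km. Period T = 2π√(a³/μ) = 2π√(7501³/398600) = 6465.3 s = 107.76 min.
Node shift per orbit = (6465.3/86164) × 360° = 27.01°.
Equatorial spacing = 27.01 × 111.2 km/° = 3004 km.
At 11° latitude, spacing = 3004 × cos(11°) = 2948 km.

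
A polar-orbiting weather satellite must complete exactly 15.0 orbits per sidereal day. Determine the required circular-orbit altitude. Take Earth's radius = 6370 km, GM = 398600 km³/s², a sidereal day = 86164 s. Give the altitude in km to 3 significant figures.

Required period T = 86164 / 15.0 = 5744.3 s.
From T = 2π√(a³/μ): a = (μ T²/4π²)^(1/3) = (398600 × 5744.3² / 4π²)^(1/3) = 6932 km.
Altitude h = a − R = 6932 − 6370 = 562 km.

562 km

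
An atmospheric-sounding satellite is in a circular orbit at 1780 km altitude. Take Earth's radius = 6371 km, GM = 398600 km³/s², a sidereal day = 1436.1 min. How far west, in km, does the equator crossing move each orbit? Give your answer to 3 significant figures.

Semi-major axis a = 6371 + 1780 = 8151 km. Period T = 2π√(a³/μ) = 2π√(8151³/398600) = 7323.6 s = 122.06 min.
During one orbit Earth rotates (7323.6 / 86166) × 360° = 30.60°.
At the equator that is 30.60° × (2π·6371/360) km/° = 30.60 × 111.2 = 3402 km.

3400 km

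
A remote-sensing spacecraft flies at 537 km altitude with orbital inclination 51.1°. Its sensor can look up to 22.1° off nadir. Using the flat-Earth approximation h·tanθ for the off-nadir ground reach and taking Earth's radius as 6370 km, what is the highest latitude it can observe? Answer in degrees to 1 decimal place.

53.1°

For a prograde orbit the ground track reaches latitude ±i = ±51.1°.
Sensor half-swath on the ground ≈ 537·tan(22.1°) = 218 km = 1.96° of latitude.
Maximum observable latitude ≈ 51.1 + 1.96 = 53.1°.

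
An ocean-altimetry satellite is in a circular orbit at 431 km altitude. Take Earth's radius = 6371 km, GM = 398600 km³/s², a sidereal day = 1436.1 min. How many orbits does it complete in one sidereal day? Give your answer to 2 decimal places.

Semi-major axis a = 6371 + 431 = 6802 km. Period T = 2π√(a³/μ) = 2π√(6802³/398600) = 5583.0 s = 93.05 min.
Orbits per sidereal day = 86166 / 5583.0 = 15.434.

15.43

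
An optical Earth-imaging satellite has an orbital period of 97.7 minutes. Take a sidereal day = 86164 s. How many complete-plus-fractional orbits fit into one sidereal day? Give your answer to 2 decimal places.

14.70

T = 97.7 min = 5862.0 s.
Orbits per sidereal day = 86164 / 5862.0 = 14.699.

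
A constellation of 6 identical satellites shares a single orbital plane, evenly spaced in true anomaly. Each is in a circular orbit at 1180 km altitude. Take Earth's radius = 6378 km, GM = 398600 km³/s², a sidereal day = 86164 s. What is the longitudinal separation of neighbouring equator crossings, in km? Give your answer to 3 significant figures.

Semi-major axis a = 6378 + 1180 = 7558 km. Period T = 2π√(a³/μ) = 2π√(7558³/398600) = 6539.2 s = 108.99 min.
Single-satellite node shift = (6539.2/86164) × 360° = 27.32°.
With 6 satellites evenly phased, successive equator crossings are 27.32/6 = 4.554° apart.
That is 4.554 × 111.3 = 507 km at the equator.

507 km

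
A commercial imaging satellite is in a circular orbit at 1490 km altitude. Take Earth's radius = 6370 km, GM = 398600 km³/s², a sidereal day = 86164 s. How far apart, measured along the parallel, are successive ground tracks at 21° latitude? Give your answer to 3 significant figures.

Semi-major axis a = 6370 + 1490 = 7860 km. Period T = 2π√(a³/μ) = 2π√(7860³/398600) = 6935.0 s = 115.58 min.
Node shift per orbit = (6935.0/86164) × 360° = 28.97°.
Equatorial spacing = 28.97 × 111.2 km/° = 3221 km.
At 21° latitude, spacing = 3221 × cos(21°) = 3007 km.

3010 km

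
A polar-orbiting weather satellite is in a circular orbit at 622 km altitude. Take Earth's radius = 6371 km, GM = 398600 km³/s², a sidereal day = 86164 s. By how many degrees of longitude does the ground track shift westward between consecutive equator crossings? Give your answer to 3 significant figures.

Semi-major axis a = 6371 + 622 = 6993 km. Period T = 2π√(a³/μ) = 2π√(6993³/398600) = 5819.8 s = 97.00 min.
During one orbit Earth rotates (5819.8 / 86164) × 360° = 24.32°.

24.3°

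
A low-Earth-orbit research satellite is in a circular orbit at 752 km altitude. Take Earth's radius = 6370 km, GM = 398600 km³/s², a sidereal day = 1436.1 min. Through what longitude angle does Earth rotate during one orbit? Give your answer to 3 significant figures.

25.0°

Semi-major axis a = 6370 + 752 = 7122 km. Period T = 2π√(a³/μ) = 2π√(7122³/398600) = 5981.6 s = 99.69 min.
During one orbit Earth rotates (5981.6 / 86166) × 360° = 24.99°.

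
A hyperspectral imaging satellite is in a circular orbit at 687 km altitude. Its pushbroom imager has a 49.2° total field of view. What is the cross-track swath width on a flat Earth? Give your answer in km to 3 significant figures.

Half-angle = 49.2°/2 = 24.6°.
Swath width ≈ 2h·tan(θ/2) = 2 × 687 × tan(24.6°) = 629.1 km.

629 km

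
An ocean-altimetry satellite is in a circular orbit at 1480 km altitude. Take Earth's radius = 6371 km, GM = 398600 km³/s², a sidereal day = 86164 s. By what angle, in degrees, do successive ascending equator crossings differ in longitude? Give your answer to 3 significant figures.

28.9°

Semi-major axis a = 6371 + 1480 = 7851 km. Period T = 2π√(a³/μ) = 2π√(7851³/398600) = 6923.1 s = 115.38 min.
During one orbit Earth rotates (6923.1 / 86164) × 360° = 28.93°.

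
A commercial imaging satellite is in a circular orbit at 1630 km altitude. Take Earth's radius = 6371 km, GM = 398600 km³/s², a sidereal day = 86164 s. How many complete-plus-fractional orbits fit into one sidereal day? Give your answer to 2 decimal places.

12.10

Semi-major axis a = 6371 + 1630 = 8001 km. Period T = 2π√(a³/μ) = 2π√(8001³/398600) = 7122.4 s = 118.71 min.
Orbits per sidereal day = 86164 / 7122.4 = 12.098.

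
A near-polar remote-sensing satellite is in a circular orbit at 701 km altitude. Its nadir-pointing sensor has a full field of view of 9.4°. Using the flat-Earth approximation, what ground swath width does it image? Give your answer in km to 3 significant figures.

115 km

Half-angle = 9.4°/2 = 4.7°.
Swath width ≈ 2h·tan(θ/2) = 2 × 701 × tan(4.7°) = 115.3 km.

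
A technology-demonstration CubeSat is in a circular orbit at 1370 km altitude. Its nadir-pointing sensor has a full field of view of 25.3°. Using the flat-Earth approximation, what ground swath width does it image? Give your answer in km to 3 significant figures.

615 km

Half-angle = 25.3°/2 = 12.65°.
Swath width ≈ 2h·tan(θ/2) = 2 × 1370 × tan(12.65°) = 615.0 km.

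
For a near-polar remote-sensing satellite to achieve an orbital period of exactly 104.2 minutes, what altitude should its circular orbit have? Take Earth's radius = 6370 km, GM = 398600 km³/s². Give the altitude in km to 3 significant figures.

T = 104.2 min = 6252.0 s.
From T = 2π√(a³/μ): a = (μ T²/4π²)^(1/3) = (398600 × 6252.0² / 4π²)^(1/3) = 7335 km.
Altitude h = a − R = 7335 − 6370 = 965 km.

965 km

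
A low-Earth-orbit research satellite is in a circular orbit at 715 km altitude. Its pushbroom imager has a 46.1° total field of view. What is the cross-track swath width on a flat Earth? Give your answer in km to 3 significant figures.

608 km

Half-angle = 46.1°/2 = 23.05°.
Swath width ≈ 2h·tan(θ/2) = 2 × 715 × tan(23.05°) = 608.5 km.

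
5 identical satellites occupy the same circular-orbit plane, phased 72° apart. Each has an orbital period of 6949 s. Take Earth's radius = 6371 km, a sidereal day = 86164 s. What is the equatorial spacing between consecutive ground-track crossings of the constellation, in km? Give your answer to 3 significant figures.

Single-satellite node shift = (6949.0/86164) × 360° = 29.03°.
With 5 satellites evenly phased, successive equator crossings are 29.03/5 = 5.807° apart.
That is 5.807 × 111.2 = 646 km at the equator.

646 km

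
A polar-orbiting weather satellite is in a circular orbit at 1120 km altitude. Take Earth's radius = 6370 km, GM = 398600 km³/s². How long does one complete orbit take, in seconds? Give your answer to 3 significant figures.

Semi-major axis a = 6370 + 1120 = 7490 km. Period T = 2π√(a³/μ) = 2π√(7490³/398600) = 6451.1 s = 107.52 min.

6450 seconds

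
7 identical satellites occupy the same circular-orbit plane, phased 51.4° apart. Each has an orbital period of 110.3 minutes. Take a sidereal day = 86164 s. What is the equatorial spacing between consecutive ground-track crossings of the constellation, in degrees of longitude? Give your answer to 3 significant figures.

3.95°

T = 110.3 min = 6618.0 s.
Single-satellite node shift = (6618.0/86164) × 360° = 27.65°.
With 7 satellites evenly phased, successive equator crossings are 27.65/7 = 3.950° apart.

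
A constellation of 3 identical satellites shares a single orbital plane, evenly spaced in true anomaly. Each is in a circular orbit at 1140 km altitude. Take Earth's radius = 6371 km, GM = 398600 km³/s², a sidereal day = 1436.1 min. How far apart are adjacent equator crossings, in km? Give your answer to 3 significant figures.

1000 km

Semi-major axis a = 6371 + 1140 = 7511 km. Period T = 2π√(a³/μ) = 2π√(7511³/398600) = 6478.3 s = 107.97 min.
Single-satellite node shift = (6478.3/86166) × 360° = 27.07°.
With 3 satellites evenly phased, successive equator crossings are 27.07/3 = 9.022° apart.
That is 9.022 × 111.2 = 1003 km at the equator.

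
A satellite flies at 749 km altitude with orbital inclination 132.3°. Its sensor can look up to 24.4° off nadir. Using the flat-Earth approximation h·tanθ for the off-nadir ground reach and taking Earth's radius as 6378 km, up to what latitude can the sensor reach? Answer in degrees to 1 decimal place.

50.8°

Retrograde orbit: the ground track reaches ±(180° − i) = ±(180 − 132.3) = ±47.7°.
Sensor half-swath on the ground ≈ 749·tan(24.4°) = 340 km = 3.05° of latitude.
Maximum observable latitude ≈ 47.7 + 3.05 = 50.8°.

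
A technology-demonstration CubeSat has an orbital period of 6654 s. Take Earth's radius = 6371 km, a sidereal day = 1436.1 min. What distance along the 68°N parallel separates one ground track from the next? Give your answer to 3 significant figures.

1160 km

Node shift per orbit = (6654.0/86166) × 360° = 27.80°.
Equatorial spacing = 27.80 × 111.2 km/° = 3091 km.
At 68° latitude, spacing = 3091 × cos(68°) = 1158 km.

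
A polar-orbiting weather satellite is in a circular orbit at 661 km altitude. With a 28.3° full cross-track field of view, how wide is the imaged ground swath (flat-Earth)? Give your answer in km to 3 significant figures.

333 km

Half-angle = 28.3°/2 = 14.15°.
Swath width ≈ 2h·tan(θ/2) = 2 × 661 × tan(14.15°) = 333.3 km.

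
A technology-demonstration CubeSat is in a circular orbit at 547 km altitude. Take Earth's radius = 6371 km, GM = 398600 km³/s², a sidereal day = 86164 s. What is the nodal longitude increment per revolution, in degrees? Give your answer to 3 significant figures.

23.9°

Semi-major axis a = 6371 + 547 = 6918 km. Period T = 2π√(a³/μ) = 2π√(6918³/398600) = 5726.4 s = 95.44 min.
During one orbit Earth rotates (5726.4 / 86164) × 360° = 23.93°.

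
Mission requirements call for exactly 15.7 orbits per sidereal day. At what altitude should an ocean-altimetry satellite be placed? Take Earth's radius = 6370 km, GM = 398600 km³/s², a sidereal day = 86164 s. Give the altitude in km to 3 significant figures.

355 km

Required period T = 86164 / 15.7 = 5488.2 s.
From T = 2π√(a³/μ): a = (μ T²/4π²)^(1/3) = (398600 × 5488.2² / 4π²)^(1/3) = 6725 km.
Altitude h = a − R = 6725 − 6370 = 355 km.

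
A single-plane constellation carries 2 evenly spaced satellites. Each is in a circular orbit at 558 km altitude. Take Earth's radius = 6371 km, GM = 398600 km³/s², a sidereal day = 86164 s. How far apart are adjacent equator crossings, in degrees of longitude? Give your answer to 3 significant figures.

12.0°

Semi-major axis a = 6371 + 558 = 6929 km. Period T = 2π√(a³/μ) = 2π√(6929³/398600) = 5740.1 s = 95.67 min.
Single-satellite node shift = (5740.1/86164) × 360° = 23.98°.
With 2 satellites evenly phased, successive equator crossings are 23.98/2 = 11.991° apart.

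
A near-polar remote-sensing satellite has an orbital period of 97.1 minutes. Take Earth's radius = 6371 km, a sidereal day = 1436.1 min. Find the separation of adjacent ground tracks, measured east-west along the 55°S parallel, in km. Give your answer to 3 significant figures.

T = 97.1 min = 5826.0 s.
Node shift per orbit = (5826.0/86166) × 360° = 24.34°.
Equatorial spacing = 24.34 × 111.2 km/° = 2707 km.
At 55° latitude, spacing = 2707 × cos(55°) = 1552 km.

1550 km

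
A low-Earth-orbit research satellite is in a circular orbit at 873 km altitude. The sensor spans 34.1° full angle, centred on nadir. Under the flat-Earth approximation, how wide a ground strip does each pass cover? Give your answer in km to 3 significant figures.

535 km

Half-angle = 34.1°/2 = 17.05°.
Swath width ≈ 2h·tan(θ/2) = 2 × 873 × tan(17.05°) = 535.5 km.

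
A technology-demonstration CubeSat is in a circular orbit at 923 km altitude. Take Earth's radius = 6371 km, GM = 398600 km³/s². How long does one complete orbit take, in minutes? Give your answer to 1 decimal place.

103.3 min

Semi-major axis a = 6371 + 923 = 7294 km. Period T = 2π√(a³/μ) = 2π√(7294³/398600) = 6199.5 s = 103.33 min.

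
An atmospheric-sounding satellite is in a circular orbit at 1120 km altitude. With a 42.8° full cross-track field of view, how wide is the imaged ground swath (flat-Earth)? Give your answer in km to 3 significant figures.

878 km

Half-angle = 42.8°/2 = 21.4°.
Swath width ≈ 2h·tan(θ/2) = 2 × 1120 × tan(21.4°) = 877.8 km.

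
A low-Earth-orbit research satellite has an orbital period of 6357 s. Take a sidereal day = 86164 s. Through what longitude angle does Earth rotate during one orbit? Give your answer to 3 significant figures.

During one orbit Earth rotates (6357.0 / 86164) × 360° = 26.56°.

26.6°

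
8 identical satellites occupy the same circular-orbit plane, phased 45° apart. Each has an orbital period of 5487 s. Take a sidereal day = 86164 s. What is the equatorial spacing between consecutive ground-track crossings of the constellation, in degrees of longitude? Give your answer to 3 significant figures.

2.87°

Single-satellite node shift = (5487.0/86164) × 360° = 22.93°.
With 8 satellites evenly phased, successive equator crossings are 22.93/8 = 2.866° apart.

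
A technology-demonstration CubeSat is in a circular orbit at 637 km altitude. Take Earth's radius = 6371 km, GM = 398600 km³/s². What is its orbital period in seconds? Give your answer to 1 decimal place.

5838.5 seconds

Semi-major axis a = 6371 + 637 = 7008 km. Period T = 2π√(a³/μ) = 2π√(7008³/398600) = 5838.5 s = 97.31 min.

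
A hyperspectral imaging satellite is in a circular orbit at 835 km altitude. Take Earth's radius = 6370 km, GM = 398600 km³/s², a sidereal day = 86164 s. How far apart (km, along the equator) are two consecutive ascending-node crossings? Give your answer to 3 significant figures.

Semi-major axis a = 6370 + 835 = 7205 km. Period T = 2π√(a³/μ) = 2π√(7205³/398600) = 6086.4 s = 101.44 min.
During one orbit Earth rotates (6086.4 / 86164) × 360° = 25.43°.
At the equator that is 25.43° × (2π·6370/360) km/° = 25.43 × 111.2 = 2827 km.

2830 km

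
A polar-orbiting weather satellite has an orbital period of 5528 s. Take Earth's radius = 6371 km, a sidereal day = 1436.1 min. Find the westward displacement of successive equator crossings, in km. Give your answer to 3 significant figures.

During one orbit Earth rotates (5528.0 / 86166) × 360° = 23.10°.
At the equator that is 23.10° × (2π·6371/360) km/° = 23.10 × 111.2 = 2568 km.

2570 km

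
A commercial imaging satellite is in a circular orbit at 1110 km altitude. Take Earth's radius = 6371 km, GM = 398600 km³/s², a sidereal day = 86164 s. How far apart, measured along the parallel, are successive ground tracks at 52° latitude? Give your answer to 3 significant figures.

Semi-major axis a = 6371 + 1110 = 7481 km. Period T = 2π√(a³/μ) = 2π√(7481³/398600) = 6439.5 s = 107.32 min.
Node shift per orbit = (6439.5/86164) × 360° = 26.90°.
Equatorial spacing = 26.90 × 111.2 km/° = 2992 km.
At 52° latitude, spacing = 2992 × cos(52°) = 1842 km.

1840 km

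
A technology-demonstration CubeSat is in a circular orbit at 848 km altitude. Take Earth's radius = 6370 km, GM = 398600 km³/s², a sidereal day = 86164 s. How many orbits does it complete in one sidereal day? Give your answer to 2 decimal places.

14.12

Semi-major axis a = 6370 + 848 = 7218 km. Period T = 2π√(a³/μ) = 2π√(7218³/398600) = 6102.9 s = 101.72 min.
Orbits per sidereal day = 86164 / 6102.9 = 14.119.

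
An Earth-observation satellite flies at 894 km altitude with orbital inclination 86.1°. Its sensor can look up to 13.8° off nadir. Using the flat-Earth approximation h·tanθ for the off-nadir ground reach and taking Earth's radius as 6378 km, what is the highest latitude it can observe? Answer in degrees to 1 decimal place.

88.1°

For a prograde orbit the ground track reaches latitude ±i = ±86.1°.
Sensor half-swath on the ground ≈ 894·tan(13.8°) = 220 km = 1.97° of latitude.
Maximum observable latitude ≈ 86.1 + 1.97 = 88.1°.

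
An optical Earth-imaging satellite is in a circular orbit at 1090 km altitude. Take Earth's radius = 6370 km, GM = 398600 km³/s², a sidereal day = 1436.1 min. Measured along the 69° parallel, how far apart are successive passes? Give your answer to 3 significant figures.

Semi-major axis a = 6370 + 1090 = 7460 km. Period T = 2π√(a³/μ) = 2π√(7460³/398600) = 6412.4 s = 106.87 min.
Node shift per orbit = (6412.4/86166) × 360° = 26.79°.
Equatorial spacing = 26.79 × 111.2 km/° = 2979 km.
At 69° latitude, spacing = 2979 × cos(69°) = 1067 km.

1070 km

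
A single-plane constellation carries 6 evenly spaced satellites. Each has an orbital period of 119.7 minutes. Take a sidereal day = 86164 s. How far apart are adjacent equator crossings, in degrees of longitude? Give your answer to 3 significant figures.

T = 119.7 min = 7182.0 s.
Single-satellite node shift = (7182.0/86164) × 360° = 30.01°.
With 6 satellites evenly phased, successive equator crossings are 30.01/6 = 5.001° apart.

5.00°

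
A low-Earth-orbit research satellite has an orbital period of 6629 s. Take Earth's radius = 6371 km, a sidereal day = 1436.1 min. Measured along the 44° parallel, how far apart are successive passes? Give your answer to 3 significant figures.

Node shift per orbit = (6629.0/86166) × 360° = 27.70°.
Equatorial spacing = 27.70 × 111.2 km/° = 3080 km.
At 44° latitude, spacing = 3080 × cos(44°) = 2215 km.

2220 km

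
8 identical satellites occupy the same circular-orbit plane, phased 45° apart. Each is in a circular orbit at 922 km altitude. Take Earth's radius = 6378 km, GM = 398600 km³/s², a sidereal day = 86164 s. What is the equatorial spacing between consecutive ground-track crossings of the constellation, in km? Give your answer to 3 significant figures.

361 km

Semi-major axis a = 6378 + 922 = 7300 km. Period T = 2π√(a³/μ) = 2π√(7300³/398600) = 6207.2 s = 103.45 min.
Single-satellite node shift = (6207.2/86164) × 360° = 25.93°.
With 8 satellites evenly phased, successive equator crossings are 25.93/8 = 3.242° apart.
That is 3.242 × 111.3 = 361 km at the equator.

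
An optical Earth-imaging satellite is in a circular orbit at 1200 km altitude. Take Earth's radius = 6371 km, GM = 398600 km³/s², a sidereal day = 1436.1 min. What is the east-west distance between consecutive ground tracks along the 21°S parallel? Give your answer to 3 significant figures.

2840 km

Semi-major axis a = 6371 + 1200 = 7571 km. Period T = 2π√(a³/μ) = 2π√(7571³/398600) = 6556.0 s = 109.27 min.
Node shift per orbit = (6556.0/86166) × 360° = 27.39°.
Equatorial spacing = 27.39 × 111.2 km/° = 3046 km.
At 21° latitude, spacing = 3046 × cos(21°) = 2843 km.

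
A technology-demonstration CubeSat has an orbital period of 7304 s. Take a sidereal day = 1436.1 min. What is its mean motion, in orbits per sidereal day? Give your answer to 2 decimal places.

Orbits per sidereal day = 86166 / 7304.0 = 11.797.

11.80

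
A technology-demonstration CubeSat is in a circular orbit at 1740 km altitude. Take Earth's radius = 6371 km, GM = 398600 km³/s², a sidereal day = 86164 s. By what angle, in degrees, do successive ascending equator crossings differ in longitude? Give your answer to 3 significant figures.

30.4°

Semi-major axis a = 6371 + 1740 = 8111 km. Period T = 2π√(a³/μ) = 2π√(8111³/398600) = 7269.8 s = 121.16 min.
During one orbit Earth rotates (7269.8 / 86164) × 360° = 30.37°.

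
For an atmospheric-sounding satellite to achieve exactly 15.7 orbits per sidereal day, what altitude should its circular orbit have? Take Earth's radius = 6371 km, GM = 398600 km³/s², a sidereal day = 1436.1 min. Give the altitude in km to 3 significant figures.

354 km

Required period T = 86166 / 15.7 = 5488.3 s.
From T = 2π√(a³/μ): a = (μ T²/4π²)^(1/3) = (398600 × 5488.3² / 4π²)^(1/3) = 6725 km.
Altitude h = a − R = 6725 − 6371 = 354 km.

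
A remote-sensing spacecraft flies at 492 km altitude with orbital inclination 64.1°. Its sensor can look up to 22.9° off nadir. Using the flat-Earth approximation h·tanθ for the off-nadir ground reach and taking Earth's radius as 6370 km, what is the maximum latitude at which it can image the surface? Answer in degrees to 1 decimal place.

66.0°

For a prograde orbit the ground track reaches latitude ±i = ±64.1°.
Sensor half-swath on the ground ≈ 492·tan(22.9°) = 208 km = 1.87° of latitude.
Maximum observable latitude ≈ 64.1 + 1.87 = 66.0°.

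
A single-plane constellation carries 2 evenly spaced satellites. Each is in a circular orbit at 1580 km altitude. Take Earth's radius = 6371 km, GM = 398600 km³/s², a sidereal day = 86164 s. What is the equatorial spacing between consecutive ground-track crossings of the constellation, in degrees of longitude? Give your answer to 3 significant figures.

Semi-major axis a = 6371 + 1580 = 7951 km. Period T = 2π√(a³/μ) = 2π√(7951³/398600) = 7055.8 s = 117.60 min.
Single-satellite node shift = (7055.8/86164) × 360° = 29.48°.
With 2 satellites evenly phased, successive equator crossings are 29.48/2 = 14.740° apart.

14.7°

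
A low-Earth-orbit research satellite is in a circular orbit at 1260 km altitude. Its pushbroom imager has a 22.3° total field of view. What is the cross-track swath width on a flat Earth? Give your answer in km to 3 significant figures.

Half-angle = 22.3°/2 = 11.15°.
Swath width ≈ 2h·tan(θ/2) = 2 × 1260 × tan(11.15°) = 496.7 km.

497 km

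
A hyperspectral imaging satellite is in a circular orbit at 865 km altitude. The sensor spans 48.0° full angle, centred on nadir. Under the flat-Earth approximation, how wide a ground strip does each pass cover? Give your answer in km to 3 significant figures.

Half-angle = 48.0°/2 = 24°.
Swath width ≈ 2h·tan(θ/2) = 2 × 865 × tan(24°) = 770.2 km.

770 km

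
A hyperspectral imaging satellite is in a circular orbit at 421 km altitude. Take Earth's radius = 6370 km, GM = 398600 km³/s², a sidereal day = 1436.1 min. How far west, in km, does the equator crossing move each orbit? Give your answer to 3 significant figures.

2590 km

Semi-major axis a = 6370 + 421 = 6791 km. Period T = 2π√(a³/μ) = 2π√(6791³/398600) = 5569.4 s = 92.82 min.
During one orbit Earth rotates (5569.4 / 86166) × 360° = 23.27°.
At the equator that is 23.27° × (2π·6370/360) km/° = 23.27 × 111.2 = 2587 km.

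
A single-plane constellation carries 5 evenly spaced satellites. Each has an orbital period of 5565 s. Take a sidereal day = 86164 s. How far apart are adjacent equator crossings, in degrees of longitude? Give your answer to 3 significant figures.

Single-satellite node shift = (5565.0/86164) × 360° = 23.25°.
With 5 satellites evenly phased, successive equator crossings are 23.25/5 = 4.650° apart.

4.65°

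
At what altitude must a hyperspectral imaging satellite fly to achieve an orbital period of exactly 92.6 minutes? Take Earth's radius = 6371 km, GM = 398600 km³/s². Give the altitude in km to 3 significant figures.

T = 92.6 min = 5556.0 s.
From T = 2π√(a³/μ): a = (μ T²/4π²)^(1/3) = (398600 × 5556.0² / 4π²)^(1/3) = 6780 km.
Altitude h = a − R = 6780 − 6371 = 409 km.

409 km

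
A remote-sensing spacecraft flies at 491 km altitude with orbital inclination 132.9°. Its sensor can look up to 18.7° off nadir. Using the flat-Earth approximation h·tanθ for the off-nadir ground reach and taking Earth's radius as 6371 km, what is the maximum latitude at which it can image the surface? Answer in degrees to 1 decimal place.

Retrograde orbit: the ground track reaches ±(180° − i) = ±(180 − 132.9) = ±47.1°.
Sensor half-swath on the ground ≈ 491·tan(18.7°) = 166 km = 1.49° of latitude.
Maximum observable latitude ≈ 47.1 + 1.49 = 48.6°.

48.6°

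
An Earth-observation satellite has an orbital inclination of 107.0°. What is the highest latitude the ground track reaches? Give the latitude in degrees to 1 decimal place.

Retrograde orbit: the ground track reaches ±(180° − i) = ±(180 − 107.0) = ±73.0°.

73.0°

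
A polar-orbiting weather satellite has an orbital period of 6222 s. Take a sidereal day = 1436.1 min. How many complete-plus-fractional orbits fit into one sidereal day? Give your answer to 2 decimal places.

13.85

Orbits per sidereal day = 86166 / 6222.0 = 13.849.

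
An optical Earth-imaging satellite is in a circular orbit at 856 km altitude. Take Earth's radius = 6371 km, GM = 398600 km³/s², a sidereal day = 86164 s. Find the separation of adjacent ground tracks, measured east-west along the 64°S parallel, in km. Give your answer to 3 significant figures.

Semi-major axis a = 6371 + 856 = 7227 km. Period T = 2π√(a³/μ) = 2π√(7227³/398600) = 6114.3 s = 101.91 min.
Node shift per orbit = (6114.3/86164) × 360° = 25.55°.
Equatorial spacing = 25.55 × 111.2 km/° = 2841 km.
At 64° latitude, spacing = 2841 × cos(64°) = 1245 km.

1250 km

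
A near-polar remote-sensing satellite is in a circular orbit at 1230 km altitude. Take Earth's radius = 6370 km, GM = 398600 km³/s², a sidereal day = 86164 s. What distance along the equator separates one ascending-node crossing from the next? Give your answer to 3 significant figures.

Semi-major axis a = 6370 + 1230 = 7600 km. Period T = 2π√(a³/μ) = 2π√(7600³/398600) = 6593.7 s = 109.90 min.
During one orbit Earth rotates (6593.7 / 86164) × 360° = 27.55°.
At the equator that is 27.55° × (2π·6370/360) km/° = 27.55 × 111.2 = 3063 km.

3060 km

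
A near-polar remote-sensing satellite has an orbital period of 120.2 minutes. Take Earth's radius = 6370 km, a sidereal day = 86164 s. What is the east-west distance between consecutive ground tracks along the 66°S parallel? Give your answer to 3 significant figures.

1360 km

T = 120.2 min = 7212.0 s.
Node shift per orbit = (7212.0/86164) × 360° = 30.13°.
Equatorial spacing = 30.13 × 111.2 km/° = 3350 km.
At 66° latitude, spacing = 3350 × cos(66°) = 1363 km.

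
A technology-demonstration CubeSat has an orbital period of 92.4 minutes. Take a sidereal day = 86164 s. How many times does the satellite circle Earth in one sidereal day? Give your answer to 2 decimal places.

15.54

T = 92.4 min = 5544.0 s.
Orbits per sidereal day = 86164 / 5544.0 = 15.542.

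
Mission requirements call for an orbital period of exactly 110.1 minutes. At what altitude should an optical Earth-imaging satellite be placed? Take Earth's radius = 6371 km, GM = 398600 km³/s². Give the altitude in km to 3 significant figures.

1240 km

T = 110.1 min = 6606.0 s.
From T = 2π√(a³/μ): a = (μ T²/4π²)^(1/3) = (398600 × 6606.0² / 4π²)^(1/3) = 7609 km.
Altitude h = a − R = 7609 − 6371 = 1238 km.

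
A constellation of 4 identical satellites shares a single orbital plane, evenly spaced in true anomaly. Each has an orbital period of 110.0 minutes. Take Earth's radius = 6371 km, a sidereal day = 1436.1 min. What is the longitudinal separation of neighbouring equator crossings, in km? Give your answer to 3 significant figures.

767 km

T = 110.0 min = 6600.0 s.
Single-satellite node shift = (6600.0/86166) × 360° = 27.57°.
With 4 satellites evenly phased, successive equator crossings are 27.57/4 = 6.894° apart.
That is 6.894 × 111.2 = 767 km at the equator.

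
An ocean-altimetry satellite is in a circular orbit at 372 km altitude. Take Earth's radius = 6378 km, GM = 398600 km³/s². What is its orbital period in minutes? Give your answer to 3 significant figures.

Semi-major axis a = 6378 + 372 = 6750 km. Period T = 2π√(a³/μ) = 2π√(6750³/398600) = 5519.1 s = 91.98 min.

92.0 min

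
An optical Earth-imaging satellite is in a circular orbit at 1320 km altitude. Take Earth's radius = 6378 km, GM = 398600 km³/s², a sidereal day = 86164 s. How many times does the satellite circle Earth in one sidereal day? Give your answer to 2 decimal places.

12.82

Semi-major axis a = 6378 + 1320 = 7698 km. Period T = 2π√(a³/μ) = 2π√(7698³/398600) = 6721.7 s = 112.03 min.
Orbits per sidereal day = 86164 / 6721.7 = 12.819.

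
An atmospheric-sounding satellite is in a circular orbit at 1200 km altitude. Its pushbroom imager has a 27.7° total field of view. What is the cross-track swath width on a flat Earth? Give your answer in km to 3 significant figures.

592 km

Half-angle = 27.7°/2 = 13.85°.
Swath width ≈ 2h·tan(θ/2) = 2 × 1200 × tan(13.85°) = 591.7 km.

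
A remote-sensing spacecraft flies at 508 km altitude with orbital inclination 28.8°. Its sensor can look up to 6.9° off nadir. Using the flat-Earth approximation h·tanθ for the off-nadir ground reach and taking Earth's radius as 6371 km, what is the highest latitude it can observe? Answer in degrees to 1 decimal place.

For a prograde orbit the ground track reaches latitude ±i = ±28.8°.
Sensor half-swath on the ground ≈ 508·tan(6.9°) = 61 km = 0.55° of latitude.
Maximum observable latitude ≈ 28.8 + 0.55 = 29.4°.

29.4°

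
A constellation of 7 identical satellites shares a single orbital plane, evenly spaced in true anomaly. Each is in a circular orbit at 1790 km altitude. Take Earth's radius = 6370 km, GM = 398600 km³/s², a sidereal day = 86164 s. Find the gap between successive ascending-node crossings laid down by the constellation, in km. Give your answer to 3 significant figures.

Semi-major axis a = 6370 + 1790 = 8160 km. Period T = 2π√(a³/μ) = 2π√(8160³/398600) = 7335.8 s = 122.26 min.
Single-satellite node shift = (7335.8/86164) × 360° = 30.65°.
With 7 satellites evenly phased, successive equator crossings are 30.65/7 = 4.378° apart.
That is 4.378 × 111.2 = 487 km at the equator.

487 km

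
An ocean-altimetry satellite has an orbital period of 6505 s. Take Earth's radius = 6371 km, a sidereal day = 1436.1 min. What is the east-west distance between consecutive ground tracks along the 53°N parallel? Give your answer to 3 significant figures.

1820 km

Node shift per orbit = (6505.0/86166) × 360° = 27.18°.
Equatorial spacing = 27.18 × 111.2 km/° = 3022 km.
At 53° latitude, spacing = 3022 × cos(53°) = 1819 km.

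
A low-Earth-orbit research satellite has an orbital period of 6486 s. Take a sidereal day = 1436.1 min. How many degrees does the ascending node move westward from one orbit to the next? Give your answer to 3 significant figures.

27.1°

During one orbit Earth rotates (6486.0 / 86166) × 360° = 27.10°.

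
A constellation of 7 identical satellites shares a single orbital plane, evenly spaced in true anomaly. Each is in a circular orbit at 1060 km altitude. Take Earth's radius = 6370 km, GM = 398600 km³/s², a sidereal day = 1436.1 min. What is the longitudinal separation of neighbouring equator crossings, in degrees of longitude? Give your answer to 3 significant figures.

Semi-major axis a = 6370 + 1060 = 7430 km. Period T = 2π√(a³/μ) = 2π√(7430³/398600) = 6373.7 s = 106.23 min.
Single-satellite node shift = (6373.7/86166) × 360° = 26.63°.
With 7 satellites evenly phased, successive equator crossings are 26.63/7 = 3.804° apart.

3.80°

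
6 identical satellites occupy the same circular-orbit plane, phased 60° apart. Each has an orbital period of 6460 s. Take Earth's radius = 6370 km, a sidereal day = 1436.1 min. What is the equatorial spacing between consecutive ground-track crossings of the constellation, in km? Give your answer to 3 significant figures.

500 km

Single-satellite node shift = (6460.0/86166) × 360° = 26.99°.
With 6 satellites evenly phased, successive equator crossings are 26.99/6 = 4.498° apart.
That is 4.498 × 111.2 = 500 km at the equator.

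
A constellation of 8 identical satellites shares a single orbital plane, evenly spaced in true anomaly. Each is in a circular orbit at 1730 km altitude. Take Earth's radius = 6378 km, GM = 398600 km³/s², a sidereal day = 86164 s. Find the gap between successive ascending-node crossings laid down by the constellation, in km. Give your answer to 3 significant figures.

Semi-major axis a = 6378 + 1730 = 8108 km. Period T = 2π√(a³/μ) = 2π√(8108³/398600) = 7265.8 s = 121.10 min.
Single-satellite node shift = (7265.8/86164) × 360° = 30.36°.
With 8 satellites evenly phased, successive equator crossings are 30.36/8 = 3.795° apart.
That is 3.795 × 111.3 = 422 km at the equator.

422 km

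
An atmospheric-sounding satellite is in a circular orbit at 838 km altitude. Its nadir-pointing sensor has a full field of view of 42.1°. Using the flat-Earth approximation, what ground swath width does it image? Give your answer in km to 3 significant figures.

645 km

Half-angle = 42.1°/2 = 21.05°.
Swath width ≈ 2h·tan(θ/2) = 2 × 838 × tan(21.05°) = 645.0 km.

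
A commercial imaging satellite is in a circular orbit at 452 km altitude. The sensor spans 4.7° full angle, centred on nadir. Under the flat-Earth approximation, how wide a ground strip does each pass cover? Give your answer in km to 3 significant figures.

37.1 km

Half-angle = 4.7°/2 = 2.35°.
Swath width ≈ 2h·tan(θ/2) = 2 × 452 × tan(2.35°) = 37.1 km.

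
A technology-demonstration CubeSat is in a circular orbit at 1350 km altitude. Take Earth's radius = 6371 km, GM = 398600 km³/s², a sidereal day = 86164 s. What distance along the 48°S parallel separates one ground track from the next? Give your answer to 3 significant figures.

Semi-major axis a = 6371 + 1350 = 7721 km. Period T = 2π√(a³/μ) = 2π√(7721³/398600) = 6751.8 s = 112.53 min.
Node shift per orbit = (6751.8/86164) × 360° = 28.21°.
Equatorial spacing = 28.21 × 111.2 km/° = 3137 km.
At 48° latitude, spacing = 3137 × cos(48°) = 2099 km.

2100 km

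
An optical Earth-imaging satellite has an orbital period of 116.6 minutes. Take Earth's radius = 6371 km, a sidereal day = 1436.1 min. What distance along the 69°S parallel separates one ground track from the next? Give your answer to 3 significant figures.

T = 116.6 min = 6996.0 s.
Node shift per orbit = (6996.0/86166) × 360° = 29.23°.
Equatorial spacing = 29.23 × 111.2 km/° = 3250 km.
At 69° latitude, spacing = 3250 × cos(69°) = 1165 km.

1160 km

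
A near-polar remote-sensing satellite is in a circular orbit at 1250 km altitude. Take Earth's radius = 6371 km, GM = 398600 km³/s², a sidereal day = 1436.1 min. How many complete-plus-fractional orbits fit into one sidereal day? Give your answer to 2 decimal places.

13.01

Semi-major axis a = 6371 + 1250 = 7621 km. Period T = 2π√(a³/μ) = 2π√(7621³/398600) = 6621.1 s = 110.35 min.
Orbits per sidereal day = 86166 / 6621.1 = 13.014.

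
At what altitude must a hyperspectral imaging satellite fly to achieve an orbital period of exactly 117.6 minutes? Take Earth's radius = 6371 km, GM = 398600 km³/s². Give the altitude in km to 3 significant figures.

1580 km

T = 117.6 min = 7056.0 s.
From T = 2π√(a³/μ): a = (μ T²/4π²)^(1/3) = (398600 × 7056.0² / 4π²)^(1/3) = 7951 km.
Altitude h = a − R = 7951 − 6371 = 1580 km.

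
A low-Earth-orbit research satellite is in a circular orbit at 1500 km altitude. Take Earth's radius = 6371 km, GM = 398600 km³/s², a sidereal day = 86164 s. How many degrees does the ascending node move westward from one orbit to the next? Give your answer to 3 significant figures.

Semi-major axis a = 6371 + 1500 = 7871 km. Period T = 2π√(a³/μ) = 2π√(7871³/398600) = 6949.5 s = 115.83 min.
During one orbit Earth rotates (6949.5 / 86164) × 360° = 29.04°.

29.0°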